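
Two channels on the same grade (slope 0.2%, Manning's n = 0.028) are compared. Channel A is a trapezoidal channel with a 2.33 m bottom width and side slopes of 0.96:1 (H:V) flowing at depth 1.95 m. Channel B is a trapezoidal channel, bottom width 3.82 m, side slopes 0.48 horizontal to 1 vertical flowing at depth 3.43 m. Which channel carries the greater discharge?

channel B

Channel A: With bottom width b = 2.33 m and side slope z = 0.96: A = (b + zy)y = (2.33 + 0.96×1.95)×1.95 = 8.194 m²; P = b + 2y√(1+z²) = 2.33 + 2×1.95×1.386 = 7.736 m. Hydraulic radius R = A/P = 8.194/7.736 = 1.059 m. Q_A = (1/0.028)·8.194·1.059^(2/3)·√0.002 = 13.6 m³/s.
Channel B: With bottom width b = 3.82 m and side slope z = 0.48: A = (b + zy)y = (3.82 + 0.48×3.43)×3.43 = 18.75 m²; P = b + 2y√(1+z²) = 3.82 + 2×3.43×1.109 = 11.43 m. Hydraulic radius R = A/P = 18.75/11.43 = 1.64 m. Q_B = (1/0.028)·18.75·1.64^(2/3)·√0.002 = 41.66 m³/s.
Q_A = 13.6 m³/s vs Q_B = 41.66 m³/s, so channel B carries more.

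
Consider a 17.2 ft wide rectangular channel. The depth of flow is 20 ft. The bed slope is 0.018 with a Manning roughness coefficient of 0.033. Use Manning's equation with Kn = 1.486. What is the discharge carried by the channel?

Flow area A = b·y = 17.2 × 20 = 344 ft². Wetted perimeter P = b + 2y = 17.2 + 2×20 = 57.2 ft.
Hydraulic radius R = A/P = 344/57.2 = 6.014 ft.
Manning's equation: Q = (1.486/n) A R^(2/3) S^(1/2) = (1.486/0.033) × 344 × 6.014^(2/3) × 0.018^(1/2) = 6870 ft³/s.

Q = 6870 ft³/s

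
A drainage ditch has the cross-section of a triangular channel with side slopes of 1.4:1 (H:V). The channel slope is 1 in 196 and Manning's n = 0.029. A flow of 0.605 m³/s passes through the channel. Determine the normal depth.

Manning's equation rearranged: A R^(2/3) = nQ / (1·√S) = 0.029 × 0.605 / (√0.005102) = 0.2456.
Try y = 0.494 m: A R^(2/3) = 0.1172 — low.
Try y = 0.834 m: A R^(2/3) = 0.4737 — high.
Try y = 0.652 m: A R^(2/3) = 0.2457 — close enough.

y_n = 0.652 m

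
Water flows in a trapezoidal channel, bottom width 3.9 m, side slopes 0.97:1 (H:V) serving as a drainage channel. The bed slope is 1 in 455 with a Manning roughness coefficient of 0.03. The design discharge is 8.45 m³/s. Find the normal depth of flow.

y_n = 1.2 m

Manning's equation rearranged: A R^(2/3) = nQ / (1·√S) = 0.03 × 8.45 / (√0.002198) = 5.407.
Try y = 1.05 m: A R^(2/3) = 4.288 — short.
Try y = 1.2 m: A R^(2/3) = 5.405 — matches.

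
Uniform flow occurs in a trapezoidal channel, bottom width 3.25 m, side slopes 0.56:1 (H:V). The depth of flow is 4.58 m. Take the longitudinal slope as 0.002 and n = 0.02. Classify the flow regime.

subcritical

With bottom width b = 3.25 m and side slope z = 0.56: A = (b + zy)y = (3.25 + 0.56×4.58)×4.58 = 26.63 m²; P = b + 2y√(1+z²) = 3.25 + 2×4.58×1.146 = 13.75 m.
Hydraulic radius R = A/P = 26.63/13.75 = 1.937 m.
V = (1/n) R^(2/3) √S = (1/0.02) × 1.937^(2/3) × √0.002 = 3.475 m/s. Hydraulic depth D_h = A/T = 26.63/8.38 = 3.178 m.
Froude number Fr = V/√(g·D_h) = 3.475/√(9.81×3.178) = 0.622, which is less than 1, so the flow is subcritical.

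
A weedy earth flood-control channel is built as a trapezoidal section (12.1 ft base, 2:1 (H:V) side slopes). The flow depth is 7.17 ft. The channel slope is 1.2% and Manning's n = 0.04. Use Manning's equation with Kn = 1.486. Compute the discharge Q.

With bottom width b = 12.1 ft and side slope z = 2: A = (b + zy)y = (12.1 + 2×7.17)×7.17 = 189.6 ft²; P = b + 2y√(1+z²) = 12.1 + 2×7.17×2.236 = 44.17 ft.
Hydraulic radius R = A/P = 189.6/44.17 = 4.292 ft.
Manning's equation: Q = (1.486/n) A R^(2/3) S^(1/2) = (1.486/0.04) × 189.6 × 4.292^(2/3) × 0.012^(1/2) = 2040 ft³/s.

Q = 2040 ft³/s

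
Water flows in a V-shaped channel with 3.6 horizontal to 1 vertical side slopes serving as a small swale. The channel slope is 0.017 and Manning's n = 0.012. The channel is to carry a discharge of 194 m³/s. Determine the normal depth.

Manning's equation rearranged: A R^(2/3) = nQ / (1·√S) = 0.012 × 194 / (√0.017) = 17.85.
Trying y = 1.8 m: A R^(2/3) = 10.61 — low.
Trying y = 2.19 m: A R^(2/3) = 17.89 — matches.

y_n = 2.19 m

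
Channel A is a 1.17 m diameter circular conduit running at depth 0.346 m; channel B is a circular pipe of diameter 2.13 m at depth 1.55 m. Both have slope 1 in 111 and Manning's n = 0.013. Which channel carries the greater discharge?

channel B

Channel A: For a circular section of diameter D = 1.17 m at depth y = 0.346 m, the central angle is θ = 2 arccos(1 − 2y/D) = 2.3 rad. Then A = (D²/8)(θ − sin θ) = 0.2659 m² and P = Dθ/2 = 1.345 m. Hydraulic radius R = A/P = 0.2659/1.345 = 0.1976 m. Q_A = (1/0.013)·0.2659·0.1976^(2/3)·√0.009009 = 0.6588 m³/s.
Channel B: For a circular section of diameter D = 2.13 m at depth y = 1.55 m, the central angle is θ = 2 arccos(1 − 2y/D) = 4.087 rad. Then A = (D²/8)(θ − sin θ) = 2.778 m² and P = Dθ/2 = 4.353 m. Hydraulic radius R = A/P = 2.778/4.353 = 0.6381 m. Q_B = (1/0.013)·2.778·0.6381^(2/3)·√0.009009 = 15.03 m³/s.
Q_A = 0.6588 m³/s vs Q_B = 15.03 m³/s, so channel B carries more.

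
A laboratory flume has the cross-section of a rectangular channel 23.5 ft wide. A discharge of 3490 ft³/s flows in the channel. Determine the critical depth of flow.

y_c = 8.81 ft

For a rectangular channel, critical depth y_c = (q²/g)^(1/3) where q = Q/b = 3490/23.5 = 148.5 ft²/s.
So y_c = (148.5²/32.2)^(1/3) = 8.81 ft.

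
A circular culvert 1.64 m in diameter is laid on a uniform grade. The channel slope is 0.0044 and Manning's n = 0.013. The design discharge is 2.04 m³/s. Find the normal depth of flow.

Manning's equation rearranged: A R^(2/3) = nQ / (1·√S) = 0.013 × 2.04 / (√0.0044) = 0.3998.
Trying y = 0.734 m: A R^(2/3) = 0.481 — over.
Trying y = 0.501 m: A R^(2/3) = 0.2364 — short.
Trying y = 0.662 m: A R^(2/3) = 0.3995 — close enough.

y_n = 0.662 m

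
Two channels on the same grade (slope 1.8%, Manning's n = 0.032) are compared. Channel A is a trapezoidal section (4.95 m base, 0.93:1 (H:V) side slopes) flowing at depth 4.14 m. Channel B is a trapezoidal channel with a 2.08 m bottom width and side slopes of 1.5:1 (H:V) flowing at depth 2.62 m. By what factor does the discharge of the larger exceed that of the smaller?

Channel A: With bottom width b = 4.95 m and side slope z = 0.93: A = (b + zy)y = (4.95 + 0.93×4.14)×4.14 = 36.43 m²; P = b + 2y√(1+z²) = 4.95 + 2×4.14×1.366 = 16.26 m. Hydraulic radius R = A/P = 36.43/16.26 = 2.241 m. Q_A = (1/0.032)·36.43·2.241^(2/3)·√0.018 = 261.6 m³/s.
Channel B: With bottom width b = 2.08 m and side slope z = 1.5: A = (b + zy)y = (2.08 + 1.5×2.62)×2.62 = 15.75 m²; P = b + 2y√(1+z²) = 2.08 + 2×2.62×1.803 = 11.53 m. Hydraulic radius R = A/P = 15.75/11.53 = 1.366 m. Q_B = (1/0.032)·15.75·1.366^(2/3)·√0.018 = 81.28 m³/s.
The larger discharge is 261.6 m³/s and the smaller is 81.28 m³/s; the ratio is 3.22.

3.22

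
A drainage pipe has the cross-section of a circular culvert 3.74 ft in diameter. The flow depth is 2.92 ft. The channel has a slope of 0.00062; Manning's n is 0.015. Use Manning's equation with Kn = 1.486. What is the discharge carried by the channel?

Q = 24.7 ft³/s

For a circular section of diameter D = 3.74 ft at depth y = 2.92 ft, the central angle is θ = 2 arccos(1 − 2y/D) = 4.334 rad. Then A = (D²/8)(θ − sin θ) = 9.203 ft² and P = Dθ/2 = 8.105 ft.
Hydraulic radius R = A/P = 9.203/8.105 = 1.135 ft.
Manning's equation: Q = (1.486/n) A R^(2/3) S^(1/2) = (1.486/0.015) × 9.203 × 1.135^(2/3) × 0.00062^(1/2) = 24.7 ft³/s.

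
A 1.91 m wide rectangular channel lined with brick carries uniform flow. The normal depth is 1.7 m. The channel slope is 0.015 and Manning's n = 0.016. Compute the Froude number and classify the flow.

supercritical

Flow area A = b·y = 1.91 × 1.7 = 3.247 m². Wetted perimeter P = b + 2y = 1.91 + 2×1.7 = 5.31 m.
Hydraulic radius R = A/P = 3.247/5.31 = 0.6115 m.
V = (1/n) R^(2/3) √S = (1/0.016) × 0.6115^(2/3) × √0.015 = 5.515 m/s. Hydraulic depth D_h = A/T = 3.247/1.91 = 1.7 m.
Froude number Fr = V/√(g·D_h) = 5.515/√(9.81×1.7) = 1.35, which is greater than 1, so the flow is supercritical.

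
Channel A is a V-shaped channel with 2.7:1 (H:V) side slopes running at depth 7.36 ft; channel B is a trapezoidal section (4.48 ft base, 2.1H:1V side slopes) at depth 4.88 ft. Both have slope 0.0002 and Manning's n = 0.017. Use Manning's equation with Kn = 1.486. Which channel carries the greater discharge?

Channel A: For a triangular section with side slope z = 2.7: A = zy² = 2.7×7.36² = 146.3 ft²; P = 2y√(1+z²) = 2×7.36×2.879 = 42.38 ft. Hydraulic radius R = A/P = 146.3/42.38 = 3.451 ft. Q_A = (1.486/0.017)·146.3·3.451^(2/3)·√0.0002 = 412.9 ft³/s.
Channel B: With bottom width b = 4.48 ft and side slope z = 2.1: A = (b + zy)y = (4.48 + 2.1×4.88)×4.88 = 71.87 ft²; P = b + 2y√(1+z²) = 4.48 + 2×4.88×2.326 = 27.18 ft. Hydraulic radius R = A/P = 71.87/27.18 = 2.644 ft. Q_B = (1.486/0.017)·71.87·2.644^(2/3)·√0.0002 = 169.9 ft³/s.
Q_A = 412.9 ft³/s vs Q_B = 169.9 ft³/s, so channel A carries more.

channel A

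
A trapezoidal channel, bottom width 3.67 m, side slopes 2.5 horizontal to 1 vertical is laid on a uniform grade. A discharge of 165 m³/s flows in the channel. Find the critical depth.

At critical depth, Q² T / (g A³) = 1, i.e. A³/T = Q²/g = 165²/9.81 = 2775.
Trying y = 2.79 m: A³/T = 1487 — too small.
Trying y = 3.67 m: A³/T = 4758 — too large.
Trying y = 3.24 m: A³/T = 2791 — close enough.

y_c = 3.24 m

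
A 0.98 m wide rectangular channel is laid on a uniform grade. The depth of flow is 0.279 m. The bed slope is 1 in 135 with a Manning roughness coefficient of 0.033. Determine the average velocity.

V = 0.825 m/s

Flow area A = b·y = 0.98 × 0.279 = 0.2734 m². Wetted perimeter P = b + 2y = 0.98 + 2×0.279 = 1.538 m.
Hydraulic radius R = A/P = 0.2734/1.538 = 0.1778 m.
From Manning's equation, V = (1/n) R^(2/3) S^(1/2) = (1/0.033) × 0.1778^(2/3) × 0.007407^(1/2) = 0.825 m/s.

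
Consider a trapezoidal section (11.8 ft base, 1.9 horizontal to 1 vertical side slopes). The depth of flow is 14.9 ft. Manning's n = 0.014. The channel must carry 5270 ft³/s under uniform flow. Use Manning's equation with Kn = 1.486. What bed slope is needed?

With bottom width b = 11.8 ft and side slope z = 1.9: A = (b + zy)y = (11.8 + 1.9×14.9)×14.9 = 597.6 ft²; P = b + 2y√(1+z²) = 11.8 + 2×14.9×2.147 = 75.78 ft.
Hydraulic radius R = A/P = 597.6/75.78 = 7.886 ft.
From Manning's equation, S = [nQ / (1.486 A R^(2/3))]² = [0.014 × 5270 / (1.486 × 597.6 × 7.886^(2/3))]² = 0.00044.

S = 0.00044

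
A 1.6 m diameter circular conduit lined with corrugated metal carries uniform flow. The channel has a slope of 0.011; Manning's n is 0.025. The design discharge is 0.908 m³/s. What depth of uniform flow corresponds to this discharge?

Manning's equation rearranged: A R^(2/3) = nQ / (1·√S) = 0.025 × 0.908 / (√0.011) = 0.2164.
Trying y = 0.607 m: A R^(2/3) = 0.3337 — too large.
Trying y = 0.351 m: A R^(2/3) = 0.1152 — too small.
Trying y = 0.483 m: A R^(2/3) = 0.2163 — close enough.

y_n = 0.483 m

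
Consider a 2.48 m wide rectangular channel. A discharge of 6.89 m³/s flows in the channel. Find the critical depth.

For a rectangular channel, critical depth y_c = (q²/g)^(1/3) where q = Q/b = 6.89/2.48 = 2.778 m²/s.
So y_c = (2.778²/9.81)^(1/3) = 0.923 m.

y_c = 0.923 m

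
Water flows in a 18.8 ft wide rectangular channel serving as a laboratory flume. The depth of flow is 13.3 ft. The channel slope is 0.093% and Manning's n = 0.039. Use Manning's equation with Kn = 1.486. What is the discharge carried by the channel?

Q = 906 ft³/s

Flow area A = b·y = 18.8 × 13.3 = 250 ft². Wetted perimeter P = b + 2y = 18.8 + 2×13.3 = 45.4 ft.
Hydraulic radius R = A/P = 250/45.4 = 5.507 ft.
Manning's equation: Q = (1.486/n) A R^(2/3) S^(1/2) = (1.486/0.039) × 250 × 5.507^(2/3) × 0.00093^(1/2) = 906 ft³/s.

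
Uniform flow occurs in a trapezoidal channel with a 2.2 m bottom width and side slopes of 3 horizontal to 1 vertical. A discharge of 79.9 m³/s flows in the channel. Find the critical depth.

y_c = 2.37 m

At critical depth, Q² T / (g A³) = 1, i.e. A³/T = Q²/g = 79.9²/9.81 = 650.8.
Trying y = 2.97 m: A³/T = 1795 — over.
Trying y = 1.86 m: A³/T = 226.8 — short.
Trying y = 2.37 m: A³/T = 654.2 — close enough.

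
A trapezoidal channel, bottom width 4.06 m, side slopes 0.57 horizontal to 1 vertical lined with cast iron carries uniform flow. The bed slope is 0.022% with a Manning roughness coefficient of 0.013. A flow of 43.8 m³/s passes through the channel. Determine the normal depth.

Manning's equation rearranged: A R^(2/3) = nQ / (1·√S) = 0.013 × 43.8 / (√0.00022) = 38.39.
Try y = 4.36 m: A R^(2/3) = 45.67 — too large.
Try y = 3.3 m: A R^(2/3) = 27.73 — too small.
Try y = 3.96 m: A R^(2/3) = 38.36 — matches.

y_n = 3.96 m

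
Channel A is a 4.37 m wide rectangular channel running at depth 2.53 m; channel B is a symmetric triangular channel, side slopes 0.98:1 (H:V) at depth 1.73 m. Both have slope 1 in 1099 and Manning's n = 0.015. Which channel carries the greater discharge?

Channel A: Flow area A = b·y = 4.37 × 2.53 = 11.06 m². Wetted perimeter P = b + 2y = 4.37 + 2×2.53 = 9.43 m. Hydraulic radius R = A/P = 11.06/9.43 = 1.172 m. Q_A = (1/0.015)·11.06·1.172^(2/3)·√0.0009099 = 24.72 m³/s.
Channel B: For a triangular section with side slope z = 0.98: A = zy² = 0.98×1.73² = 2.933 m²; P = 2y√(1+z²) = 2×1.73×1.4 = 4.844 m. Hydraulic radius R = A/P = 2.933/4.844 = 0.6054 m. Q_B = (1/0.015)·2.933·0.6054^(2/3)·√0.0009099 = 4.221 m³/s.
Q_A = 24.72 m³/s vs Q_B = 4.221 m³/s, so channel A carries more.

channel A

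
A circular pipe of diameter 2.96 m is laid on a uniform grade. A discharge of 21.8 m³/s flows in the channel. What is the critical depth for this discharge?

At critical depth, Q² T / (g A³) = 1, i.e. A³/T = Q²/g = 21.8²/9.81 = 48.44.
At y = 1.69 m: A³/T = 22.84 — too small.
At y = 2.05 m: A³/T = 48.14 — matches.

y_c = 2.05 m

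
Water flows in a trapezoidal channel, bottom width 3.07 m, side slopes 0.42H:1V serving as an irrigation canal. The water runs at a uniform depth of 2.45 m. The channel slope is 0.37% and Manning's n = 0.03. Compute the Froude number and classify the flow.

With bottom width b = 3.07 m and side slope z = 0.42: A = (b + zy)y = (3.07 + 0.42×2.45)×2.45 = 10.04 m²; P = b + 2y√(1+z²) = 3.07 + 2×2.45×1.085 = 8.385 m.
Hydraulic radius R = A/P = 10.04/8.385 = 1.198 m.
V = (1/n) R^(2/3) √S = (1/0.03) × 1.198^(2/3) × √0.0037 = 2.287 m/s. Hydraulic depth D_h = A/T = 10.04/5.128 = 1.958 m.
Froude number Fr = V/√(g·D_h) = 2.287/√(9.81×1.958) = 0.522, which is less than 1, so the flow is subcritical.

subcritical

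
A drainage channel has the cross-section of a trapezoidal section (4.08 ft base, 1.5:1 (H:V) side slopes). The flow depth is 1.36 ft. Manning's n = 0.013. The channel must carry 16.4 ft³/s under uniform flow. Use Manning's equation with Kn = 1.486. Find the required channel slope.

S = 0.000329

With bottom width b = 4.08 ft and side slope z = 1.5: A = (b + zy)y = (4.08 + 1.5×1.36)×1.36 = 8.323 ft²; P = b + 2y√(1+z²) = 4.08 + 2×1.36×1.803 = 8.984 ft.
Hydraulic radius R = A/P = 8.323/8.984 = 0.9265 ft.
From Manning's equation, S = [nQ / (1.486 A R^(2/3))]² = [0.013 × 16.4 / (1.486 × 8.323 × 0.9265^(2/3))]² = 0.000329.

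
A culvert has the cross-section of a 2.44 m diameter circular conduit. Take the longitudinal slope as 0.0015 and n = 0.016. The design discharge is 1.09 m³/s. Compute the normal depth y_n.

y_n = 0.603 m

Manning's equation rearranged: A R^(2/3) = nQ / (1·√S) = 0.016 × 1.09 / (√0.0015) = 0.4503.
Trying y = 0.669 m: A R^(2/3) = 0.5527 — high.
Trying y = 0.52 m: A R^(2/3) = 0.3348 — low.
Trying y = 0.603 m: A R^(2/3) = 0.4503 — close enough.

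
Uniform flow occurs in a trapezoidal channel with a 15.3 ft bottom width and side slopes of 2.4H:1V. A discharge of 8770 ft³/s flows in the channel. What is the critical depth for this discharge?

At critical depth, Q² T / (g A³) = 1, i.e. A³/T = Q²/g = 8770²/32.2 = 2389000.
At y = 9.69 ft: A³/T = 843700 — too small.
At y = 15.2 ft: A³/T = 5524000 — too large.
At y = 12.5 ft: A³/T = 2411000 — close enough.

y_c = 12.5 ft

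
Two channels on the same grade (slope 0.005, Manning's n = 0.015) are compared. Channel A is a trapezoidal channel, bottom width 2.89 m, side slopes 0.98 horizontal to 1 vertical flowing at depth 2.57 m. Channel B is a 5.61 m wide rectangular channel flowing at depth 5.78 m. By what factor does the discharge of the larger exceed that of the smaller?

2.88

Channel A: With bottom width b = 2.89 m and side slope z = 0.98: A = (b + zy)y = (2.89 + 0.98×2.57)×2.57 = 13.9 m²; P = b + 2y√(1+z²) = 2.89 + 2×2.57×1.4 = 10.09 m. Hydraulic radius R = A/P = 13.9/10.09 = 1.378 m. Q_A = (1/0.015)·13.9·1.378^(2/3)·√0.005 = 81.14 m³/s.
Channel B: Flow area A = b·y = 5.61 × 5.78 = 32.43 m². Wetted perimeter P = b + 2y = 5.61 + 2×5.78 = 17.17 m. Hydraulic radius R = A/P = 32.43/17.17 = 1.889 m. Q_B = (1/0.015)·32.43·1.889^(2/3)·√0.005 = 233.5 m³/s.
The larger discharge is 233.5 m³/s and the smaller is 81.14 m³/s; the ratio is 2.88.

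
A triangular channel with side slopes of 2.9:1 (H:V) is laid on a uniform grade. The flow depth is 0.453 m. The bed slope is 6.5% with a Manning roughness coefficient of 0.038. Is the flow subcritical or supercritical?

For a triangular section with side slope z = 2.9: A = zy² = 2.9×0.453² = 0.5951 m²; P = 2y√(1+z²) = 2×0.453×3.068 = 2.779 m.
Hydraulic radius R = A/P = 0.5951/2.779 = 0.2141 m.
V = (1/n) R^(2/3) √S = (1/0.038) × 0.2141^(2/3) × √0.065 = 2.401 m/s. Hydraulic depth D_h = A/T = 0.5951/2.627 = 0.2265 m.
Froude number Fr = V/√(g·D_h) = 2.401/√(9.81×0.2265) = 1.61, which is greater than 1, so the flow is supercritical.

supercritical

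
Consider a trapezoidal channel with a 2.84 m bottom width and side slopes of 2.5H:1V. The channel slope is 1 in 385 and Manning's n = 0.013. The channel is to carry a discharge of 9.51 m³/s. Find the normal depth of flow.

Manning's equation rearranged: A R^(2/3) = nQ / (1·√S) = 0.013 × 9.51 / (√0.002597) = 2.426.
Trying y = 0.882 m: A R^(2/3) = 3.117 — over.
Trying y = 0.776 m: A R^(2/3) = 2.425 — matches.

y_n = 0.776 m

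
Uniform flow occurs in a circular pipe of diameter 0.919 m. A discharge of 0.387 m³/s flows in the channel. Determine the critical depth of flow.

y_c = 0.358 m

At critical depth, Q² T / (g A³) = 1, i.e. A³/T = Q²/g = 0.387²/9.81 = 0.01527.
Trying y = 0.454 m: A³/T = 0.03791 — over.
Trying y = 0.301 m: A³/T = 0.007819 — short.
Trying y = 0.358 m: A³/T = 0.01526 — close enough.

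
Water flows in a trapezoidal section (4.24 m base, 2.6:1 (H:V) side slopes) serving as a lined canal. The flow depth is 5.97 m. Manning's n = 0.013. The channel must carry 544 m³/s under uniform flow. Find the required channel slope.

With bottom width b = 4.24 m and side slope z = 2.6: A = (b + zy)y = (4.24 + 2.6×5.97)×5.97 = 118 m²; P = b + 2y√(1+z²) = 4.24 + 2×5.97×2.786 = 37.5 m.
Hydraulic radius R = A/P = 118/37.5 = 3.146 m.
From Manning's equation, S = [nQ / (1 A R^(2/3))]² = [0.013 × 544 / (1 × 118 × 3.146^(2/3))]² = 0.000779.

S = 0.000779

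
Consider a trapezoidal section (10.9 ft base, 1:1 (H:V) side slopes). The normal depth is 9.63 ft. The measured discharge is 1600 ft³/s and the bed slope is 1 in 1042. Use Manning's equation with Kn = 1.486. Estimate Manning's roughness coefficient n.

With bottom width b = 10.9 ft and side slope z = 1: A = (b + zy)y = (10.9 + 1×9.63)×9.63 = 197.7 ft²; P = b + 2y√(1+z²) = 10.9 + 2×9.63×1.414 = 38.14 ft.
Hydraulic radius R = A/P = 197.7/38.14 = 5.184 ft.
Rearranging Manning's equation: n = (1.486/Q) A R^(2/3) S^(1/2) = (1.486/1600) × 197.7 × 5.184^(2/3) × √0.0009597 = 0.017.

n = 0.017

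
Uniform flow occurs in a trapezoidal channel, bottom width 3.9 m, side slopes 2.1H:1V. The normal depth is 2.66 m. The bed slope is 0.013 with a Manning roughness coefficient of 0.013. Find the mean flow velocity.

V = 11.7 m/s

With bottom width b = 3.9 m and side slope z = 2.1: A = (b + zy)y = (3.9 + 2.1×2.66)×2.66 = 25.23 m²; P = b + 2y√(1+z²) = 3.9 + 2×2.66×2.326 = 16.27 m.
Hydraulic radius R = A/P = 25.23/16.27 = 1.55 m.
From Manning's equation, V = (1/n) R^(2/3) S^(1/2) = (1/0.013) × 1.55^(2/3) × 0.013^(1/2) = 11.7 m/s.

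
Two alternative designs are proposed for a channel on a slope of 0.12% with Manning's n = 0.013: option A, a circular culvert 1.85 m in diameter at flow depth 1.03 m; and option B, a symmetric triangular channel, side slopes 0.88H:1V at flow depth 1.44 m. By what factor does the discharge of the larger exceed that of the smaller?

Channel A: For a circular section of diameter D = 1.85 m at depth y = 1.03 m, the central angle is θ = 2 arccos(1 − 2y/D) = 3.369 rad. Then A = (D²/8)(θ − sin θ) = 1.538 m² and P = Dθ/2 = 3.116 m. Hydraulic radius R = A/P = 1.538/3.116 = 0.4935 m. Q_A = (1/0.013)·1.538·0.4935^(2/3)·√0.0012 = 2.559 m³/s.
Channel B: For a triangular section with side slope z = 0.88: A = zy² = 0.88×1.44² = 1.825 m²; P = 2y√(1+z²) = 2×1.44×1.332 = 3.836 m. Hydraulic radius R = A/P = 1.825/3.836 = 0.4757 m. Q_B = (1/0.013)·1.825·0.4757^(2/3)·√0.0012 = 2.963 m³/s.
The larger discharge is 2.963 m³/s and the smaller is 2.559 m³/s; the ratio is 1.16.

1.16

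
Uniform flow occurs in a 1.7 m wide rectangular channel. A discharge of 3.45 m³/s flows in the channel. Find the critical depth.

For a rectangular channel, critical depth y_c = (q²/g)^(1/3) where q = Q/b = 3.45/1.7 = 2.029 m²/s.
So y_c = (2.029²/9.81)^(1/3) = 0.749 m.

y_c = 0.749 m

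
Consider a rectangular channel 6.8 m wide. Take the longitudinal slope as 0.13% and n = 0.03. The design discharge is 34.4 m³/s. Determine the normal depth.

y_n = 3.06 m

Manning's equation rearranged: A R^(2/3) = nQ / (1·√S) = 0.03 × 34.4 / (√0.0013) = 28.62.
At y = 3.78 m: A R^(2/3) = 37.89 — too large.
At y = 2.53 m: A R^(2/3) = 22.05 — too small.
At y = 3.06 m: A R^(2/3) = 28.59 — close enough.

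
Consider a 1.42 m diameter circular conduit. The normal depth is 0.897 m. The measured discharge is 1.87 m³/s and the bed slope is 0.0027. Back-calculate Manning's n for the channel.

For a circular section of diameter D = 1.42 m at depth y = 0.897 m, the central angle is θ = 2 arccos(1 − 2y/D) = 3.675 rad. Then A = (D²/8)(θ − sin θ) = 1.054 m² and P = Dθ/2 = 2.609 m.
Hydraulic radius R = A/P = 1.054/2.609 = 0.4041 m.
Rearranging Manning's equation: n = (1/Q) A R^(2/3) S^(1/2) = (1/1.87) × 1.054 × 0.4041^(2/3) × √0.0027 = 0.016.

n = 0.016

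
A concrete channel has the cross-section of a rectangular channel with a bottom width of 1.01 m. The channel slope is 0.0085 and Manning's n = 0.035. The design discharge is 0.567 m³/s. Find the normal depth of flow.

y_n = 0.526 m

Manning's equation rearranged: A R^(2/3) = nQ / (1·√S) = 0.035 × 0.567 / (√0.0085) = 0.2152.
At y = 0.618 m: A R^(2/3) = 0.2658 — high.
At y = 0.412 m: A R^(2/3) = 0.1548 — low.
At y = 0.526 m: A R^(2/3) = 0.2151 — matches.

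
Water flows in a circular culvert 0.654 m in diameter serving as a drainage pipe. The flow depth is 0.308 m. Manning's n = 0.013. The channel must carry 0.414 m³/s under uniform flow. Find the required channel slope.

S = 0.0141

For a circular section of diameter D = 0.654 m at depth y = 0.308 m, the central angle is θ = 2 arccos(1 − 2y/D) = 3.025 rad. Then A = (D²/8)(θ − sin θ) = 0.1555 m² and P = Dθ/2 = 0.9893 m.
Hydraulic radius R = A/P = 0.1555/0.9893 = 0.1572 m.
From Manning's equation, S = [nQ / (1 A R^(2/3))]² = [0.013 × 0.414 / (1 × 0.1555 × 0.1572^(2/3))]² = 0.0141.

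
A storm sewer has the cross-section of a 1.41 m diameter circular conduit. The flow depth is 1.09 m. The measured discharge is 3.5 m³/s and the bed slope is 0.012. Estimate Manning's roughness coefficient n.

n = 0.023

For a circular section of diameter D = 1.41 m at depth y = 1.09 m, the central angle is θ = 2 arccos(1 − 2y/D) = 4.297 rad. Then A = (D²/8)(θ − sin θ) = 1.295 m² and P = Dθ/2 = 3.029 m.
Hydraulic radius R = A/P = 1.295/3.029 = 0.4276 m.
Rearranging Manning's equation: n = (1/Q) A R^(2/3) S^(1/2) = (1/3.5) × 1.295 × 0.4276^(2/3) × √0.012 = 0.023.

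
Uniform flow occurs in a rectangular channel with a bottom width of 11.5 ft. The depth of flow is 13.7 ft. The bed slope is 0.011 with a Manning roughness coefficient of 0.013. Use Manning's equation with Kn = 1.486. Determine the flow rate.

Flow area A = b·y = 11.5 × 13.7 = 157.5 ft². Wetted perimeter P = b + 2y = 11.5 + 2×13.7 = 38.9 ft.
Hydraulic radius R = A/P = 157.5/38.9 = 4.05 ft.
Manning's equation: Q = (1.486/n) A R^(2/3) S^(1/2) = (1.486/0.013) × 157.5 × 4.05^(2/3) × 0.011^(1/2) = 4800 ft³/s.

Q = 4800 ft³/s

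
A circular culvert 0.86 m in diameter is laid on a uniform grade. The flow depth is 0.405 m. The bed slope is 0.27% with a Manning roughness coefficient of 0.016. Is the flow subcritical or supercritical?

subcritical

For a circular section of diameter D = 0.86 m at depth y = 0.405 m, the central angle is θ = 2 arccos(1 − 2y/D) = 3.025 rad. Then A = (D²/8)(θ − sin θ) = 0.269 m² and P = Dθ/2 = 1.301 m.
Hydraulic radius R = A/P = 0.269/1.301 = 0.2068 m.
V = (1/n) R^(2/3) √S = (1/0.016) × 0.2068^(2/3) × √0.0027 = 1.136 m/s. Hydraulic depth D_h = A/T = 0.269/0.8585 = 0.3133 m.
Froude number Fr = V/√(g·D_h) = 1.136/√(9.81×0.3133) = 0.648, which is less than 1, so the flow is subcritical.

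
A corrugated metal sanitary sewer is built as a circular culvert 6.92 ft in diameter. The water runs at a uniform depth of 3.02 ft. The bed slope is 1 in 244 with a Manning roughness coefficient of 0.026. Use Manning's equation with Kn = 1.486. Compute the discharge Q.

For a circular section of diameter D = 6.92 ft at depth y = 3.02 ft, the central angle is θ = 2 arccos(1 − 2y/D) = 2.887 rad. Then A = (D²/8)(θ − sin θ) = 15.77 ft² and P = Dθ/2 = 9.988 ft.
Hydraulic radius R = A/P = 15.77/9.988 = 1.579 ft.
Manning's equation: Q = (1.486/n) A R^(2/3) S^(1/2) = (1.486/0.026) × 15.77 × 1.579^(2/3) × 0.004098^(1/2) = 78.2 ft³/s.

Q = 78.2 ft³/s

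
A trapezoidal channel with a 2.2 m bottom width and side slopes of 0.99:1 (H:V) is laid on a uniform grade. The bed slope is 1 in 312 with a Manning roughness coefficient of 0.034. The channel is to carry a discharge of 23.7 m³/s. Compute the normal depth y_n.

y_n = 2.55 m

Manning's equation rearranged: A R^(2/3) = nQ / (1·√S) = 0.034 × 23.7 / (√0.003205) = 14.23.
Try y = 3.13 m: A R^(2/3) = 21.8 — over.
Try y = 1.73 m: A R^(2/3) = 6.576 — short.
Try y = 2.55 m: A R^(2/3) = 14.24 — close enough.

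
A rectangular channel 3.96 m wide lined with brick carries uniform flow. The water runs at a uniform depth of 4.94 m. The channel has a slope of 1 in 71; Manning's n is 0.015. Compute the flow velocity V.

V = 9.96 m/s

Flow area A = b·y = 3.96 × 4.94 = 19.56 m². Wetted perimeter P = b + 2y = 3.96 + 2×4.94 = 13.84 m.
Hydraulic radius R = A/P = 19.56/13.84 = 1.413 m.
From Manning's equation, V = (1/n) R^(2/3) S^(1/2) = (1/0.015) × 1.413^(2/3) × 0.01408^(1/2) = 9.96 m/s.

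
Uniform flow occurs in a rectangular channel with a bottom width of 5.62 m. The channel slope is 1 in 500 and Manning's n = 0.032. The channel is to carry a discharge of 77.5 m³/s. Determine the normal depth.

y_n = 6.33 m

Manning's equation rearranged: A R^(2/3) = nQ / (1·√S) = 0.032 × 77.5 / (√0.002) = 55.45.
Try y = 5.63 m: A R^(2/3) = 48.1 — low.
Try y = 7.04 m: A R^(2/3) = 62.98 — high.
Try y = 6.33 m: A R^(2/3) = 55.45 — matches.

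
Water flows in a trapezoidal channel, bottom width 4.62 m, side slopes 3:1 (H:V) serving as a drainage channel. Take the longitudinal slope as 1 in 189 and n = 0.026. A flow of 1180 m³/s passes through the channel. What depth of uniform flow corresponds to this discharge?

y_n = 6.97 m

Manning's equation rearranged: A R^(2/3) = nQ / (1·√S) = 0.026 × 1180 / (√0.005291) = 421.8.
At y = 5.19 m: A R^(2/3) = 208.1 — too small.
At y = 6.97 m: A R^(2/3) = 422.1 — ≈ 421.8.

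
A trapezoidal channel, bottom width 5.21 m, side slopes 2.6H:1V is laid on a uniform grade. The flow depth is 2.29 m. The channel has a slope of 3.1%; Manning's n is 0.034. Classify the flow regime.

supercritical

With bottom width b = 5.21 m and side slope z = 2.6: A = (b + zy)y = (5.21 + 2.6×2.29)×2.29 = 25.57 m²; P = b + 2y√(1+z²) = 5.21 + 2×2.29×2.786 = 17.97 m.
Hydraulic radius R = A/P = 25.57/17.97 = 1.423 m.
V = (1/n) R^(2/3) √S = (1/0.034) × 1.423^(2/3) × √0.031 = 6.551 m/s. Hydraulic depth D_h = A/T = 25.57/17.12 = 1.493 m.
Froude number Fr = V/√(g·D_h) = 6.551/√(9.81×1.493) = 1.71, which is greater than 1, so the flow is supercritical.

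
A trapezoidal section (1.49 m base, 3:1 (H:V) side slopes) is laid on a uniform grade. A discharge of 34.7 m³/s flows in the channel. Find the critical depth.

At critical depth, Q² T / (g A³) = 1, i.e. A³/T = Q²/g = 34.7²/9.81 = 122.7.
Trying y = 1.43 m: A³/T = 56.07 — low.
Trying y = 2.02 m: A³/T = 260.6 — high.
Trying y = 1.71 m: A³/T = 123.5 — ≈ 122.7.

y_c = 1.71 m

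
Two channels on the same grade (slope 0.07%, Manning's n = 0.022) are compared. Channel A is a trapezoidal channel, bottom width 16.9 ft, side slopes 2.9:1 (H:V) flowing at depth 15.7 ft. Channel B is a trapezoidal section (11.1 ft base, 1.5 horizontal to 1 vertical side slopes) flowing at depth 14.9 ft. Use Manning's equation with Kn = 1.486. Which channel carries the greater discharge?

Channel A: With bottom width b = 16.9 ft and side slope z = 2.9: A = (b + zy)y = (16.9 + 2.9×15.7)×15.7 = 980.2 ft²; P = b + 2y√(1+z²) = 16.9 + 2×15.7×3.068 = 113.2 ft. Hydraulic radius R = A/P = 980.2/113.2 = 8.657 ft. Q_A = (1.486/0.022)·980.2·8.657^(2/3)·√0.0007 = 7385 ft³/s.
Channel B: With bottom width b = 11.1 ft and side slope z = 1.5: A = (b + zy)y = (11.1 + 1.5×14.9)×14.9 = 498.4 ft²; P = b + 2y√(1+z²) = 11.1 + 2×14.9×1.803 = 64.82 ft. Hydraulic radius R = A/P = 498.4/64.82 = 7.689 ft. Q_B = (1.486/0.022)·498.4·7.689^(2/3)·√0.0007 = 3470 ft³/s.
Q_A = 7385 ft³/s vs Q_B = 3470 ft³/s, so channel A carries more.

channel A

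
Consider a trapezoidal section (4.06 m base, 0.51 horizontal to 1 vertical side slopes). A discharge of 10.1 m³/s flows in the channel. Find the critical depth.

y_c = 0.827 m

At critical depth, Q² T / (g A³) = 1, i.e. A³/T = Q²/g = 10.1²/9.81 = 10.4.
Try y = 0.739 m: A³/T = 7.323 — low.
Try y = 0.983 m: A³/T = 17.81 — high.
Try y = 0.827 m: A³/T = 10.38 — close enough.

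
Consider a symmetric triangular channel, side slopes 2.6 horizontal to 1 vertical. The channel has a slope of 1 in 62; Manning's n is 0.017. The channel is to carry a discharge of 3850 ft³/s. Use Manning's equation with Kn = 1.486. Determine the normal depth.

Manning's equation rearranged: A R^(2/3) = nQ / (1.486·√S) = 0.017 × 3850 / (1.486 × √0.01613) = 346.8.
At y = 9.62 ft: A R^(2/3) = 654.8 — over.
At y = 6.13 ft: A R^(2/3) = 196.9 — short.
At y = 7.58 ft: A R^(2/3) = 346.8 — matches.

y_n = 7.58 ft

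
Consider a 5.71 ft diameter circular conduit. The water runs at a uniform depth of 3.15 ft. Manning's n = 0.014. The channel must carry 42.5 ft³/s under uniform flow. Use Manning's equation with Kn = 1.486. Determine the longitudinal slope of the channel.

For a circular section of diameter D = 5.71 ft at depth y = 3.15 ft, the central angle is θ = 2 arccos(1 − 2y/D) = 3.349 rad. Then A = (D²/8)(θ − sin θ) = 14.49 ft² and P = Dθ/2 = 9.56 ft.
Hydraulic radius R = A/P = 14.49/9.56 = 1.515 ft.
From Manning's equation, S = [nQ / (1.486 A R^(2/3))]² = [0.014 × 42.5 / (1.486 × 14.49 × 1.515^(2/3))]² = 0.000439.

S = 0.000439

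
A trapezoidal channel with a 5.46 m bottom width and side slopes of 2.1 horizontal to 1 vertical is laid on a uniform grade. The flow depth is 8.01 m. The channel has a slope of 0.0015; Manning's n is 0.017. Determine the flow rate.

With bottom width b = 5.46 m and side slope z = 2.1: A = (b + zy)y = (5.46 + 2.1×8.01)×8.01 = 178.5 m²; P = b + 2y√(1+z²) = 5.46 + 2×8.01×2.326 = 42.72 m.
Hydraulic radius R = A/P = 178.5/42.72 = 4.178 m.
Manning's equation: Q = (1/n) A R^(2/3) S^(1/2) = (1/0.017) × 178.5 × 4.178^(2/3) × 0.0015^(1/2) = 1050 m³/s.

Q = 1050 m³/s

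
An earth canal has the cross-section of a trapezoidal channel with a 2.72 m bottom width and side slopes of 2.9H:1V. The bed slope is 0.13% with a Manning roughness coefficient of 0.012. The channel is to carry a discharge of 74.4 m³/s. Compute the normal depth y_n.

Manning's equation rearranged: A R^(2/3) = nQ / (1·√S) = 0.012 × 74.4 / (√0.0013) = 24.76.
Try y = 1.55 m: A R^(2/3) = 10.54 — low.
Try y = 2.59 m: A R^(2/3) = 33.54 — high.
Try y = 2.27 m: A R^(2/3) = 24.75 — ≈ 24.76.

y_n = 2.27 m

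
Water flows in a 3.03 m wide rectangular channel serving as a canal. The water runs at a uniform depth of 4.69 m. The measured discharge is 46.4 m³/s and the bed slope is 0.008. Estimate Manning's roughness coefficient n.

Flow area A = b·y = 3.03 × 4.69 = 14.21 m². Wetted perimeter P = b + 2y = 3.03 + 2×4.69 = 12.41 m.
Hydraulic radius R = A/P = 14.21/12.41 = 1.145 m.
Rearranging Manning's equation: n = (1/Q) A R^(2/3) S^(1/2) = (1/46.4) × 14.21 × 1.145^(2/3) × √0.008 = 0.03.

n = 0.03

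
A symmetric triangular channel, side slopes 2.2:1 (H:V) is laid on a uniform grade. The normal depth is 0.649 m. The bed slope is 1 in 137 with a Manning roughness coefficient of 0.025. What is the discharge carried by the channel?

Q = 1.4 m³/s

For a triangular section with side slope z = 2.2: A = zy² = 2.2×0.649² = 0.9266 m²; P = 2y√(1+z²) = 2×0.649×2.417 = 3.137 m.
Hydraulic radius R = A/P = 0.9266/3.137 = 0.2954 m.
Manning's equation: Q = (1/n) A R^(2/3) S^(1/2) = (1/0.025) × 0.9266 × 0.2954^(2/3) × 0.007299^(1/2) = 1.4 m³/s.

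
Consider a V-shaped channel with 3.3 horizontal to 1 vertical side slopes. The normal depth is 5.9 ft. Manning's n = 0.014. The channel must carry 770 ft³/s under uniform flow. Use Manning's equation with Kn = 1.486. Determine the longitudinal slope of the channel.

For a triangular section with side slope z = 3.3: A = zy² = 3.3×5.9² = 114.9 ft²; P = 2y√(1+z²) = 2×5.9×3.448 = 40.69 ft.
Hydraulic radius R = A/P = 114.9/40.69 = 2.823 ft.
From Manning's equation, S = [nQ / (1.486 A R^(2/3))]² = [0.014 × 770 / (1.486 × 114.9 × 2.823^(2/3))]² = 0.000999.

S = 0.000999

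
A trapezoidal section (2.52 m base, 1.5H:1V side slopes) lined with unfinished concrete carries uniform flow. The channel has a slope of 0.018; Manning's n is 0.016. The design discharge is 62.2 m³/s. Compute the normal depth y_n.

y_n = 1.58 m

Manning's equation rearranged: A R^(2/3) = nQ / (1·√S) = 0.016 × 62.2 / (√0.018) = 7.418.
Trying y = 1.17 m: A R^(2/3) = 4.1 — too small.
Trying y = 1.77 m: A R^(2/3) = 9.336 — too large.
Trying y = 1.58 m: A R^(2/3) = 7.416 — matches.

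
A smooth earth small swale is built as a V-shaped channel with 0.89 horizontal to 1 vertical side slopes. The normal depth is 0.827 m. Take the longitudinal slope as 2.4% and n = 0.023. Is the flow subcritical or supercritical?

supercritical

For a triangular section with side slope z = 0.89: A = zy² = 0.89×0.827² = 0.6087 m²; P = 2y√(1+z²) = 2×0.827×1.339 = 2.214 m.
Hydraulic radius R = A/P = 0.6087/2.214 = 0.2749 m.
V = (1/n) R^(2/3) √S = (1/0.023) × 0.2749^(2/3) × √0.024 = 2.848 m/s. Hydraulic depth D_h = A/T = 0.6087/1.472 = 0.4135 m.
Froude number Fr = V/√(g·D_h) = 2.848/√(9.81×0.4135) = 1.41, which is greater than 1, so the flow is supercritical.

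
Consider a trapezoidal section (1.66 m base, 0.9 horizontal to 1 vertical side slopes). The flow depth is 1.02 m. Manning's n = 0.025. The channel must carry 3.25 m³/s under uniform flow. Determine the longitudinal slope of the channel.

S = 0.0019

With bottom width b = 1.66 m and side slope z = 0.9: A = (b + zy)y = (1.66 + 0.9×1.02)×1.02 = 2.63 m²; P = b + 2y√(1+z²) = 1.66 + 2×1.02×1.345 = 4.405 m.
Hydraulic radius R = A/P = 2.63/4.405 = 0.597 m.
From Manning's equation, S = [nQ / (1 A R^(2/3))]² = [0.025 × 3.25 / (1 × 2.63 × 0.597^(2/3))]² = 0.0019.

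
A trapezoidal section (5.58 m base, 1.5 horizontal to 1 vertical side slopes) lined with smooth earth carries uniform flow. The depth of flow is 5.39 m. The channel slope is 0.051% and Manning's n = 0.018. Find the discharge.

Q = 190 m³/s

With bottom width b = 5.58 m and side slope z = 1.5: A = (b + zy)y = (5.58 + 1.5×5.39)×5.39 = 73.65 m²; P = b + 2y√(1+z²) = 5.58 + 2×5.39×1.803 = 25.01 m.
Hydraulic radius R = A/P = 73.65/25.01 = 2.945 m.
Manning's equation: Q = (1/n) A R^(2/3) S^(1/2) = (1/0.018) × 73.65 × 2.945^(2/3) × 0.00051^(1/2) = 190 m³/s.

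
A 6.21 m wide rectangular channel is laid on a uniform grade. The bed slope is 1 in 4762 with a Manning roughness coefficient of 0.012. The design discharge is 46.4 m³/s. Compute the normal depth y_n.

Manning's equation rearranged: A R^(2/3) = nQ / (1·√S) = 0.012 × 46.4 / (√0.00021) = 38.42.
Trying y = 3.61 m: A R^(2/3) = 31.55 — too small.
Trying y = 4.73 m: A R^(2/3) = 44.66 — too large.
Trying y = 4.2 m: A R^(2/3) = 38.38 — matches.

y_n = 4.2 m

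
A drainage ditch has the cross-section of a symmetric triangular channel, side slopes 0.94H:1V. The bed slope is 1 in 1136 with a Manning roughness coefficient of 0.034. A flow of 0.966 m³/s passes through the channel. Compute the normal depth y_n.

y_n = 1.39 m

Manning's equation rearranged: A R^(2/3) = nQ / (1·√S) = 0.034 × 0.966 / (√0.0008803) = 1.107.
At y = 1.01 m: A R^(2/3) = 0.4725 — too small.
At y = 1.6 m: A R^(2/3) = 1.611 — too large.
At y = 1.39 m: A R^(2/3) = 1.107 — ≈ 1.107.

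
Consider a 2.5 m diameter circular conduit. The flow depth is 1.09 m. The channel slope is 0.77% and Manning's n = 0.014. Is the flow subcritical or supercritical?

supercritical

For a circular section of diameter D = 2.5 m at depth y = 1.09 m, the central angle is θ = 2 arccos(1 − 2y/D) = 2.885 rad. Then A = (D²/8)(θ − sin θ) = 2.055 m² and P = Dθ/2 = 3.606 m.
Hydraulic radius R = A/P = 2.055/3.606 = 0.57 m.
V = (1/n) R^(2/3) √S = (1/0.014) × 0.57^(2/3) × √0.0077 = 4.309 m/s. Hydraulic depth D_h = A/T = 2.055/2.479 = 0.829 m.
Froude number Fr = V/√(g·D_h) = 4.309/√(9.81×0.829) = 1.51, which is greater than 1, so the flow is supercritical.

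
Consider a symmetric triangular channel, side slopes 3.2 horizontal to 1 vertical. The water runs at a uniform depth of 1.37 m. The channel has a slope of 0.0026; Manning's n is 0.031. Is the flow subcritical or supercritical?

For a triangular section with side slope z = 3.2: A = zy² = 3.2×1.37² = 6.006 m²; P = 2y√(1+z²) = 2×1.37×3.353 = 9.186 m.
Hydraulic radius R = A/P = 6.006/9.186 = 0.6538 m.
V = (1/n) R^(2/3) √S = (1/0.031) × 0.6538^(2/3) × √0.0026 = 1.239 m/s. Hydraulic depth D_h = A/T = 6.006/8.768 = 0.685 m.
Froude number Fr = V/√(g·D_h) = 1.239/√(9.81×0.685) = 0.478, which is less than 1, so the flow is subcritical.

subcritical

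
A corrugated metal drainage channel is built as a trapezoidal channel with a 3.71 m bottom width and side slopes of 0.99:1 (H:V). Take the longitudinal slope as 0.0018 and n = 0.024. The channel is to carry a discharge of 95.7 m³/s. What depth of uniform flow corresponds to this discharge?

y_n = 4.18 m

Manning's equation rearranged: A R^(2/3) = nQ / (1·√S) = 0.024 × 95.7 / (√0.0018) = 54.14.
Try y = 4.89 m: A R^(2/3) = 74.82 — over.
Try y = 3.35 m: A R^(2/3) = 34.72 — short.
Try y = 4.18 m: A R^(2/3) = 54.14 — close enough.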